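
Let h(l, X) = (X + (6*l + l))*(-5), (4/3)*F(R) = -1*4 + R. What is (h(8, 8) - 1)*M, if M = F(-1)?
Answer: 4815/4 ≈ 1203.8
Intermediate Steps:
F(R) = -3 + 3*R/4 (F(R) = 3*(-1*4 + R)/4 = 3*(-4 + R)/4 = -3 + 3*R/4)
h(l, X) = -35*l - 5*X (h(l, X) = (X + 7*l)*(-5) = -35*l - 5*X)
M = -15/4 (M = -3 + (¾)*(-1) = -3 - ¾ = -15/4 ≈ -3.7500)
(h(8, 8) - 1)*M = ((-35*8 - 5*8) - 1)*(-15/4) = ((-280 - 40) - 1)*(-15/4) = (-320 - 1)*(-15/4) = -321*(-15/4) = 4815/4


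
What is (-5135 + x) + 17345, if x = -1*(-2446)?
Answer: 14656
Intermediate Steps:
x = 2446
(-5135 + x) + 17345 = (-5135 + 2446) + 17345 = -2689 + 17345 = 14656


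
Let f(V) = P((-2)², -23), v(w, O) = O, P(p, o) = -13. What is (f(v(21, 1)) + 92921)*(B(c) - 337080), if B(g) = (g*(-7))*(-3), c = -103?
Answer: -31518388644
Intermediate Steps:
f(V) = -13
B(g) = 21*g (B(g) = -7*g*(-3) = 21*g)
(f(v(21, 1)) + 92921)*(B(c) - 337080) = (-13 + 92921)*(21*(-103) - 337080) = 92908*(-2163 - 337080) = 92908*(-339243) = -31518388644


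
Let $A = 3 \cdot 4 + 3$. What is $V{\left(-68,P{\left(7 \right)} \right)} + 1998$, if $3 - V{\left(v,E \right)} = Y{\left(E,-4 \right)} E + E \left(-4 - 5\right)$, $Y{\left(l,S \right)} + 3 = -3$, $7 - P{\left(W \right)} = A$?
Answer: $1881$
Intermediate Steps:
$A = 15$ ($A = 12 + 3 = 15$)
$P{\left(W \right)} = -8$ ($P{\left(W \right)} = 7 - 15 = -8$)
$Y{\left(l,S \right)} = -6$ ($Y{\left(l,S \right)} = -3 - 3 = -6$)
$V{\left(v,E \right)} = 3 + 15 E$ ($V{\left(v,E \right)} = 3 - \left(- 6 E + E \left(-4 - 5\right)\right) = 3 - \left(- 6 E + E \left(-9\right)\right) = 3 - \left(- 6 E - 9 E\right) = 3 - - 15 E = 3 + 15 E$)
$V{\left(-68,P{\left(7 \right)} \right)} + 1998 = \left(3 + 15 \left(-8\right)\right) + 1998 = \left(3 - 120\right) + 1998 = -117 + 1998 = 1881$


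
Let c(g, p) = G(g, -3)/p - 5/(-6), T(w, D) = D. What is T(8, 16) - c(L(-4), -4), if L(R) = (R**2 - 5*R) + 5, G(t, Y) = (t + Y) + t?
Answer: 419/12 ≈ 34.917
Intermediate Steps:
G(t, Y) = Y + 2*t (G(t, Y) = (Y + t) + t = Y + 2*t)
L(R) = 5 + R**2 - 5*R
c(g, p) = 5/6 + (-3 + 2*g)/p (c(g, p) = (-3 + 2*g)/p - 5/(-6) = (-3 + 2*g)/p - 5*(-1/6) = (-3 + 2*g)/p + 5/6 = 5/6 + (-3 + 2*g)/p)
T(8, 16) - c(L(-4), -4) = 16 - (-18 + 5*(-4) + 12*(5 + (-4)**2 - 5*(-4)))/(6*(-4)) = 16 - (-1)*(-18 - 20 + 12*(5 + 16 + 20))/(6*4) = 16 - (-1)*(-18 - 20 + 12*41)/(6*4) = 16 - (-1)*(-18 - 20 + 492)/(6*4) = 16 - (-1)*454/(6*4) = 16 - 1*(-227/12) = 16 + 227/12 = 419/12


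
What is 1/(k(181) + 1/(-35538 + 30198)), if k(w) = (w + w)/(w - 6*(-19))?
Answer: 315060/386557 ≈ 0.81504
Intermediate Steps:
k(w) = 2*w/(114 + w) (k(w) = (2*w)/(w + 114) = (2*w)/(114 + w) = 2*w/(114 + w))
1/(k(181) + 1/(-35538 + 30198)) = 1/(2*181/(114 + 181) + 1/(-35538 + 30198)) = 1/(2*181/295 + 1/(-5340)) = 1/(2*181*(1/295) - 1/5340) = 1/(362/295 - 1/5340) = 1/(386557/315060) = 315060/386557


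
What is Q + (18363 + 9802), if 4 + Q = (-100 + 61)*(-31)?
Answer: 29370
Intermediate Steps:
Q = 1205 (Q = -4 + (-100 + 61)*(-31) = -4 - 39*(-31) = -4 + 1209 = 1205)
Q + (18363 + 9802) = 1205 + (18363 + 9802) = 1205 + 28165 = 29370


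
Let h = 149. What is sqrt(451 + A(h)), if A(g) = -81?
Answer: sqrt(370) ≈ 19.235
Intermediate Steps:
sqrt(451 + A(h)) = sqrt(451 - 81) = sqrt(370)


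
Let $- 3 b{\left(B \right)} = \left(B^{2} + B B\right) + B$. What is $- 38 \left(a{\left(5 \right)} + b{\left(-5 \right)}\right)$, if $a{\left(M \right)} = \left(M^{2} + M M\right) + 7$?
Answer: $-1596$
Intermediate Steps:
$b{\left(B \right)} = - \frac{2 B^{2}}{3} - \frac{B}{3}$ ($b{\left(B \right)} = - \frac{\left(B^{2} + B B\right) + B}{3} = - \frac{\left(B^{2} + B^{2}\right) + B}{3} = - \frac{2 B^{2} + B}{3} = - \frac{B + 2 B^{2}}{3} = - \frac{2 B^{2}}{3} - \frac{B}{3}$)
$a{\left(M \right)} = 7 + 2 M^{2}$ ($a{\left(M \right)} = \left(M^{2} + M^{2}\right) + 7 = 2 M^{2} + 7 = 7 + 2 M^{2}$)
$- 38 \left(a{\left(5 \right)} + b{\left(-5 \right)}\right) = - 38 \left(\left(7 + 2 \cdot 5^{2}\right) - - \frac{5 \left(1 + 2 \left(-5\right)\right)}{3}\right) = - 38 \left(\left(7 + 2 \cdot 25\right) - - \frac{5 \left(1 - 10\right)}{3}\right) = - 38 \left(\left(7 + 50\right) - \left(- \frac{5}{3}\right) \left(-9\right)\right) = - 38 \left(57 - 15\right) = - 38 \cdot 42 = \left(-1\right) 1596 = -1596$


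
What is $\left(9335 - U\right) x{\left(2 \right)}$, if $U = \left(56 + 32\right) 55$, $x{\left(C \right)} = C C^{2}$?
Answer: $35960$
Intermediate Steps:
$x{\left(C \right)} = C^{3}$
$U = 4840$ ($U = 88 \cdot 55 = 4840$)
$\left(9335 - U\right) x{\left(2 \right)} = \left(9335 - 4840\right) 2^{3} = \left(9335 - 4840\right) 8 = 4495 \cdot 8 = 35960$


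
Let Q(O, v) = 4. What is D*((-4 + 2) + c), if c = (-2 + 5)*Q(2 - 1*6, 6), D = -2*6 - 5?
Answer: -170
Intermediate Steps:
D = -17 (D = -12 - 5 = -17)
c = 12 (c = (-2 + 5)*4 = 3*4 = 12)
D*((-4 + 2) + c) = -17*((-4 + 2) + 12) = -17*(-2 + 12) = -17*10 = -170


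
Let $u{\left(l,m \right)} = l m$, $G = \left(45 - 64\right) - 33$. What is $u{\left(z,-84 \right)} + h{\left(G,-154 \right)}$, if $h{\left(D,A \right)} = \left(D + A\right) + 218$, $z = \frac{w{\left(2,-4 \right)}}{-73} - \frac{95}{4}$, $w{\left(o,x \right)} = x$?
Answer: $\frac{146175}{73} \approx 2002.4$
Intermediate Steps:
$G = -52$ ($G = -19 - 33 = -52$)
$z = - \frac{6919}{292}$ ($z = - \frac{4}{-73} - \frac{95}{4} = \left(-4\right) \left(- \frac{1}{73}\right) - \frac{95}{4} = \frac{4}{73} - \frac{95}{4} = - \frac{6919}{292} \approx -23.695$)
$h{\left(D,A \right)} = 218 + A + D$ ($h{\left(D,A \right)} = \left(A + D\right) + 218 = 218 + A + D$)
$u{\left(z,-84 \right)} + h{\left(G,-154 \right)} = \left(- \frac{6919}{292}\right) \left(-84\right) - -12 = \frac{145299}{73} + 12 = \frac{146175}{73}$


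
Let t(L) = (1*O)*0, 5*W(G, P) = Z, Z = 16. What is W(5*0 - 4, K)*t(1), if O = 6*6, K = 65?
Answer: 0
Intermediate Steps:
O = 36
W(G, P) = 16/5 (W(G, P) = (1/5)*16 = 16/5)
t(L) = 0 (t(L) = (1*36)*0 = 36*0 = 0)
W(5*0 - 4, K)*t(1) = (16/5)*0 = 0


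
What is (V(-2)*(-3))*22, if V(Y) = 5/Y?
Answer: 165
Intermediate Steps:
(V(-2)*(-3))*22 = ((5/(-2))*(-3))*22 = ((5*(-1/2))*(-3))*22 = -5/2*(-3)*22 = (15/2)*22 = 165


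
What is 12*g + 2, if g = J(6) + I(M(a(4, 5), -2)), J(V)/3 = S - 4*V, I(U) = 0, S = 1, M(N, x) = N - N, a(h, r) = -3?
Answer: -826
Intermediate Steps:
M(N, x) = 0
J(V) = 3 - 12*V (J(V) = 3*(1 - 4*V) = 3 - 12*V)
g = -69 (g = (3 - 12*6) + 0 = (3 - 72) + 0 = -69 + 0 = -69)
12*g + 2 = 12*(-69) + 2 = -828 + 2 = -826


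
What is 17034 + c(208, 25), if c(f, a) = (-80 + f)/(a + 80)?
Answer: 1788698/105 ≈ 17035.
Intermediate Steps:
c(f, a) = (-80 + f)/(80 + a)
17034 + c(208, 25) = 17034 + (-80 + 208)/(80 + 25) = 17034 + 128/105 = 1788698/105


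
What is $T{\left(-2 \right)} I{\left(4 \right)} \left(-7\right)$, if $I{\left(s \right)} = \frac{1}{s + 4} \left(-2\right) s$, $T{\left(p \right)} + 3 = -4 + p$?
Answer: $-63$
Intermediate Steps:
$T{\left(p \right)} = -7 + p$ ($T{\left(p \right)} = -3 + \left(-4 + p\right) = -7 + p$)
$I{\left(s \right)} = - \frac{2 s}{4 + s}$ ($I{\left(s \right)} = \frac{1}{4 + s} \left(-2\right) s = - \frac{2}{4 + s} s = - \frac{2 s}{4 + s}$)
$T{\left(-2 \right)} I{\left(4 \right)} \left(-7\right) = \left(-7 - 2\right) \left(\left(-2\right) 4 \frac{1}{4 + 4}\right) \left(-7\right) = - 9 \left(\left(-2\right) 4 \cdot \frac{1}{8}\right) \left(-7\right) = \left(-9\right) \left(-1\right) \left(-7\right) = 9 \left(-7\right) = -63$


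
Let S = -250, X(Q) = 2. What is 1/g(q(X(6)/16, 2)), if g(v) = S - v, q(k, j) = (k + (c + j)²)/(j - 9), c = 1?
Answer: -56/13927 ≈ -0.0040210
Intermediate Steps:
q(k, j) = (k + (1 + j)²)/(-9 + j) (q(k, j) = (k + (1 + j)²)/(j - 9) = (k + (1 + j)²)/(-9 + j))
g(v) = -250 - v
1/g(q(X(6)/16, 2)) = 1/(-250 - (2/16 + (1 + 2)²)/(-9 + 2)) = 1/(-250 - (2*(1/16) + 3²)/(-7)) = 1/(-250 - (-1)*(⅛ + 9)/7) = 1/(-250 - (-1)*73/(7*8)) = 1/(-250 - 1*(-73/56)) = 1/(-250 + 73/56) = 1/(-13927/56) = -56/13927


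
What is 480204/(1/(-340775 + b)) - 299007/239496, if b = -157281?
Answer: -19093298368804437/79832 ≈ -2.3917e+11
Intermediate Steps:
480204/(1/(-340775 + b)) - 299007/239496 = 480204/(1/(-340775 - 157281)) - 299007/239496 = 480204/(1/(-498056)) - 299007*1/239496 = 480204/(-1/498056) - 99669/79832 = 480204*(-498056) - 99669/79832 = -239168483424 - 99669/79832 = -19093298368804437/79832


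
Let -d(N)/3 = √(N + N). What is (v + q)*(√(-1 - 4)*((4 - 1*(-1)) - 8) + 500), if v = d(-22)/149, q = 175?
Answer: (500 - 3*I*√5)*(26075 - 6*I*√11)/149 ≈ 87499.0 - 1240.7*I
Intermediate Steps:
d(N) = -3*√2*√N (d(N) = -3*√(N + N) = -3*√2*√N)
v = -6*I*√11/149 (v = -3*√2*√(-22)/149 = -3*√2*I*√22*(1/149) = -6*I*√11*(1/149) = -6*I*√11/149 ≈ -0.13356*I)
(v + q)*(√(-1 - 4)*((4 - 1*(-1)) - 8) + 500) = (-6*I*√11/149 + 175)*(√(-1 - 4)*((4 - 1*(-1)) - 8) + 500) = (175 - 6*I*√11/149)*(√(-5)*((4 + 1) - 8) + 500) = (175 - 6*I*√11/149)*((I*√5)*(5 - 8) + 500) = (175 - 6*I*√11/149)*((I*√5)*(-3) + 500) = (175 - 6*I*√11/149)*(-3*I*√5 + 500) = (175 - 6*I*√11/149)*(500 - 3*I*√5)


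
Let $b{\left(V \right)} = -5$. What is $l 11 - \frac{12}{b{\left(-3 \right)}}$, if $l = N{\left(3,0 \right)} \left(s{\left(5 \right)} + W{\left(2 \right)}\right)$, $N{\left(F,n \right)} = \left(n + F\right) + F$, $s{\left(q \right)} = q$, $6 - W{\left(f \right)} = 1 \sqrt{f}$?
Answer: $\frac{3642}{5} - 66 \sqrt{2} \approx 635.06$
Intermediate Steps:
$W{\left(f \right)} = 6 - \sqrt{f}$ ($W{\left(f \right)} = 6 - 1 \sqrt{f} = 6 - \sqrt{f}$)
$N{\left(F,n \right)} = n + 2 F$ ($N{\left(F,n \right)} = \left(F + n\right) + F = n + 2 F$)
$l = 66 - 6 \sqrt{2}$ ($l = \left(0 + 2 \cdot 3\right) \left(5 + \left(6 - \sqrt{2}\right)\right) = \left(0 + 6\right) \left(11 - \sqrt{2}\right) = 6 \left(11 - \sqrt{2}\right) = 66 - 6 \sqrt{2} \approx 57.515$)
$l 11 - \frac{12}{b{\left(-3 \right)}} = \left(66 - 6 \sqrt{2}\right) 11 - \frac{12}{-5} = \left(726 - 66 \sqrt{2}\right) - - \frac{12}{5} = \left(726 - 66 \sqrt{2}\right) + \frac{12}{5} = \frac{3642}{5} - 66 \sqrt{2}$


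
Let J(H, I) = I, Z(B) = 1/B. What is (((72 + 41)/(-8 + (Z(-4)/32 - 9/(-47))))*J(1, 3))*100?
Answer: -203942400/47023 ≈ -4337.1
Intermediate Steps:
(((72 + 41)/(-8 + (Z(-4)/32 - 9/(-47))))*J(1, 3))*100 = (((72 + 41)/(-8 + (1/(-4*32) - 9/(-47))))*3)*100 = ((113/(-8 + (-¼*1/32 - 9*(-1/47))))*3)*100 = ((113/(-8 + (-1/128 + 9/47)))*3)*100 = ((113/(-8 + 1105/6016))*3)*100 = ((113/(-47023/6016))*3)*100 = ((113*(-6016/47023))*3)*100 = -679808/47023*3*100 = -2039424/47023*100 = -203942400/47023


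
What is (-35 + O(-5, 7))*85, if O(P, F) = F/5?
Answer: -2856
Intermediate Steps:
O(P, F) = F/5 (O(P, F) = F*(⅕) = F/5)
(-35 + O(-5, 7))*85 = (-35 + (⅕)*7)*85 = (-35 + 7/5)*85 = -168/5*85 = -2856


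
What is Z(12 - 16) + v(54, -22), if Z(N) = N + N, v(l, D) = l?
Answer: 46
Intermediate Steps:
Z(N) = 2*N
Z(12 - 16) + v(54, -22) = 2*(12 - 16) + 54 = 2*(-4) + 54 = -8 + 54 = 46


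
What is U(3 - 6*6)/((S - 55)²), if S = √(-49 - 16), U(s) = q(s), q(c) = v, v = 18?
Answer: 18/(55 - I*√65)² ≈ 0.0055802 + 0.0016719*I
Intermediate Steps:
q(c) = 18
U(s) = 18
S = I*√65 (S = √(-65) = I*√65 ≈ 8.0623*I)
U(3 - 6*6)/((S - 55)²) = 18/((I*√65 - 55)²) = 18/((-55 + I*√65)²) = 18/(-55 + I*√65)²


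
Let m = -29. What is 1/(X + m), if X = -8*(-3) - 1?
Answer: -⅙ ≈ -0.16667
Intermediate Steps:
X = 23 (X = 24 - 1 = 23)
1/(X + m) = 1/(23 - 29) = 1/(-6) = -⅙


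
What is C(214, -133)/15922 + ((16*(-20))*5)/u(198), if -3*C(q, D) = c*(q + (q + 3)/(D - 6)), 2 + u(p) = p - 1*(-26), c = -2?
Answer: -884170627/122830269 ≈ -7.1983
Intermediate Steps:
u(p) = 24 + p (u(p) = -2 + (p - 1*(-26)) = -2 + (p + 26) = -2 + (26 + p) = 24 + p)
C(q, D) = 2*q/3 + 2*(3 + q)/(3*(-6 + D)) (C(q, D) = -(-2)*(q + (q + 3)/(D - 6))/3 = -(-2)*(q + (3 + q)/(-6 + D))/3 = -(-2*q - 2*(3 + q)/(-6 + D))/3 = 2*q/3 + 2*(3 + q)/(3*(-6 + D)))
C(214, -133)/15922 + ((16*(-20))*5)/u(198) = (2*(3 - 5*214 - 133*214)/(3*(-6 - 133)))/15922 + ((16*(-20))*5)/(24 + 198) = ((⅔)*(3 - 1070 - 28462)/(-139))*(1/15922) - 320*5/222 = ((⅔)*(-1/139)*(-29529))*(1/15922) - 1600*1/222 = (19686/139)*(1/15922) - 800/111 = 9843/1106579 - 800/111 = -884170627/122830269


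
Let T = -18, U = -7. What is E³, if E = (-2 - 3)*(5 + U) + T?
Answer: -512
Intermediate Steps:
E = -8 (E = (-2 - 3)*(5 - 7) - 18 = -5*(-2) - 18 = 10 - 18 = -8)
E³ = (-8)³ = -512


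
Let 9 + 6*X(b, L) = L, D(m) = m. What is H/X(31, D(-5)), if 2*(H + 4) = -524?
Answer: 114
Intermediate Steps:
H = -266 (H = -4 + (½)*(-524) = -4 - 262 = -266)
X(b, L) = -3/2 + L/6
H/X(31, D(-5)) = -266/(-3/2 + (⅙)*(-5)) = -266/(-3/2 - ⅚) = -266/(-7/3) = -266*(-3/7) = 114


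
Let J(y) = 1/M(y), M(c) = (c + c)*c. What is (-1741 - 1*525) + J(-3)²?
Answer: -734183/324 ≈ -2266.0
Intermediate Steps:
M(c) = 2*c² (M(c) = (2*c)*c = 2*c²)
J(y) = 1/(2*y²)
(-1741 - 1*525) + J(-3)² = (-1741 - 1*525) + ((½)/(-3)²)² = (-1741 - 525) + ((½)*(⅑))² = -2266 + (1/18)² = -2266 + 1/324 = -734183/324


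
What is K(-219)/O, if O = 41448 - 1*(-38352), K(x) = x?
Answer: -73/26600 ≈ -0.0027444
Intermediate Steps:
O = 79800 (O = 41448 + 38352 = 79800)
K(-219)/O = -219/79800 = -219*1/79800 = -73/26600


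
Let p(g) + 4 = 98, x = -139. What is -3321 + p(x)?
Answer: -3227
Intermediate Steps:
p(g) = 94 (p(g) = -4 + 98 = 94)
-3321 + p(x) = -3321 + 94 = -3227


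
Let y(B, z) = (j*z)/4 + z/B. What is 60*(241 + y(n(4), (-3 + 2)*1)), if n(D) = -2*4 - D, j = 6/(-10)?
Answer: 14474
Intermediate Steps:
j = -3/5 (j = 6*(-1/10) = -3/5 ≈ -0.60000)
n(D) = -8 - D
y(B, z) = -3*z/20 + z/B (y(B, z) = -3*z/5/4 + z/B = -3*z/5*(1/4) + z/B = -3*z/20 + z/B)
60*(241 + y(n(4), (-3 + 2)*1)) = 60*(241 + (-3*(-3 + 2)/20 + ((-3 + 2)*1)/(-8 - 1*4))) = 60*(241 + (-(-3)/20 + (-1*1)/(-8 - 4))) = 60*(241 + (-3/20*(-1) - 1/(-12))) = 60*(241 + (3/20 - 1*(-1/12))) = 60*(241 + (3/20 + 1/12)) = 60*(241 + 7/30) = 60*(7237/30) = 14474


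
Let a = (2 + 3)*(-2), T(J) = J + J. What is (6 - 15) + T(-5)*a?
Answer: 91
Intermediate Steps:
T(J) = 2*J
a = -10 (a = 5*(-2) = -10)
(6 - 15) + T(-5)*a = (6 - 15) + (2*(-5))*(-10) = -9 - 10*(-10) = -9 + 100 = 91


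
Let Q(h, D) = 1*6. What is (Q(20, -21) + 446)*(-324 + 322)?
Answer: -904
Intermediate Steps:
Q(h, D) = 6
(Q(20, -21) + 446)*(-324 + 322) = (6 + 446)*(-324 + 322) = 452*(-2) = -904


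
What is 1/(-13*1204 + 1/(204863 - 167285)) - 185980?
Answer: -109388015650478/588170855 ≈ -1.8598e+5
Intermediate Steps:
1/(-13*1204 + 1/(204863 - 167285)) - 185980 = 1/(-15652 + 1/37578) - 185980 = 1/(-588170855/37578) - 185980 = -37578/588170855 - 185980 = -109388015650478/588170855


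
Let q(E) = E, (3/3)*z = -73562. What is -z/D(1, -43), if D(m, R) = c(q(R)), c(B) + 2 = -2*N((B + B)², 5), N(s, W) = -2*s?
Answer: 36781/14791 ≈ 2.4867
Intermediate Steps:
z = -73562
c(B) = -2 + 16*B² (c(B) = -2 - (-4)*(B + B)² = -2 - (-4)*(2*B)² = -2 - (-4)*4*B² = -2 - (-16)*B² = -2 + 16*B²)
D(m, R) = -2 + 16*R²
-z/D(1, -43) = -(-73562)/(-2 + 16*(-43)²) = -(-73562)/(-2 + 16*1849) = -(-73562)/(-2 + 29584) = -(-73562)/29582 = -1*(-36781/14791) = 36781/14791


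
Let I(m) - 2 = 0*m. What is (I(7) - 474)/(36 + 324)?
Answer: -59/45 ≈ -1.3111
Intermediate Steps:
I(m) = 2 (I(m) = 2 + 0*m = 2 + 0 = 2)
(I(7) - 474)/(36 + 324) = (2 - 474)/(36 + 324) = -472/360 = -472*1/360 = -59/45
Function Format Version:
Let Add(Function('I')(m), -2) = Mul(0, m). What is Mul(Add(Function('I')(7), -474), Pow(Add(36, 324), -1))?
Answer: Rational(-59, 45) ≈ -1.3111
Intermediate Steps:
Function('I')(m) = 2 (Function('I')(m) = Add(2, Mul(0, m)) = Add(2, 0) = 2)
Mul(Add(Function('I')(7), -474), Pow(Add(36, 324), -1)) = Mul(Add(2, -474), Pow(Add(36, 324), -1)) = Mul(-472, Pow(360, -1)) = Mul(-472, Rational(1, 360)) = Rational(-59, 45)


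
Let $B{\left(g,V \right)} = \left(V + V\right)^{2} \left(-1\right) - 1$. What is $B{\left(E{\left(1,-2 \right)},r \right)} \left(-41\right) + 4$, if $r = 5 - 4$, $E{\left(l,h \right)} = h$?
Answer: $209$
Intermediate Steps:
$r = 1$
$B{\left(g,V \right)} = -1 - 4 V^{2}$ ($B{\left(g,V \right)} = \left(2 V\right)^{2} \left(-1\right) - 1 = 4 V^{2} \left(-1\right) - 1 = - 4 V^{2} - 1 = -1 - 4 V^{2}$)
$B{\left(E{\left(1,-2 \right)},r \right)} \left(-41\right) + 4 = \left(-1 - 4 \cdot 1^{2}\right) \left(-41\right) + 4 = \left(-1 - 4\right) \left(-41\right) + 4 = \left(-5\right) \left(-41\right) + 4 = 205 + 4 = 209$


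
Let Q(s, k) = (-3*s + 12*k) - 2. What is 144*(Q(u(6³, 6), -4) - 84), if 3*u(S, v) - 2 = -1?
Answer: -19440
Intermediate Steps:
u(S, v) = ⅓ (u(S, v) = ⅔ + (⅓)*(-1) = ⅔ - ⅓ = ⅓)
Q(s, k) = -2 - 3*s + 12*k
144*(Q(u(6³, 6), -4) - 84) = 144*((-2 - 3*⅓ + 12*(-4)) - 84) = 144*((-2 - 1 - 48) - 84) = 144*(-51 - 84) = 144*(-135) = -19440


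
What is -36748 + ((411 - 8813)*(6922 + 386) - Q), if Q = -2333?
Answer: -61436231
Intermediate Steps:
-36748 + ((411 - 8813)*(6922 + 386) - Q) = -36748 + ((411 - 8813)*(6922 + 386) - 1*(-2333)) = -36748 + (-8402*7308 + 2333) = -36748 + (-61401816 + 2333) = -36748 - 61399483 = -61436231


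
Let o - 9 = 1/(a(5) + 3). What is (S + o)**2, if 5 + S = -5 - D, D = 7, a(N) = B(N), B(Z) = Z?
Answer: 3969/64 ≈ 62.016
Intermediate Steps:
a(N) = N
S = -17 (S = -5 + (-5 - 1*7) = -5 + (-5 - 7) = -5 - 12 = -17)
o = 73/8 (o = 9 + 1/(5 + 3) = 9 + 1/8 = 73/8 ≈ 9.1250)
(S + o)**2 = (-17 + 73/8)**2 = (-63/8)**2 = 3969/64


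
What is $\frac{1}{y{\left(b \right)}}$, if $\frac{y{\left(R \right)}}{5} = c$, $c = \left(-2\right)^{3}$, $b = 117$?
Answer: $- \frac{1}{40} \approx -0.025$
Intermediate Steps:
$c = -8$
$y{\left(R \right)} = -40$ ($y{\left(R \right)} = 5 \left(-8\right) = -40$)
$\frac{1}{y{\left(b \right)}} = \frac{1}{-40} = - \frac{1}{40}$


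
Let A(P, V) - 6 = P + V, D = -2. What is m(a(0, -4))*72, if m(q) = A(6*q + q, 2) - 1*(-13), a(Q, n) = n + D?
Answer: -1512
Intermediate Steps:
a(Q, n) = -2 + n (a(Q, n) = n - 2 = -2 + n)
A(P, V) = 6 + P + V (A(P, V) = 6 + (P + V) = 6 + P + V)
m(q) = 21 + 7*q (m(q) = (6 + (6*q + q) + 2) - 1*(-13) = (6 + 7*q + 2) + 13 = (8 + 7*q) + 13 = 21 + 7*q)
m(a(0, -4))*72 = (21 + 7*(-2 - 4))*72 = (21 + 7*(-6))*72 = (21 - 42)*72 = -21*72 = -1512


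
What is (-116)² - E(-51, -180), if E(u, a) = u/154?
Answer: 2072275/154 ≈ 13456.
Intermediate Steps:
E(u, a) = u/154 (E(u, a) = u*(1/154) = u/154)
(-116)² - E(-51, -180) = (-116)² - (-51)/154 = 13456 - 1*(-51/154) = 13456 + 51/154 = 2072275/154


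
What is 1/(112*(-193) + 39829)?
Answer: 1/18213 ≈ 5.4906e-5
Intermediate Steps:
1/(112*(-193) + 39829) = 1/(-21616 + 39829) = 1/18213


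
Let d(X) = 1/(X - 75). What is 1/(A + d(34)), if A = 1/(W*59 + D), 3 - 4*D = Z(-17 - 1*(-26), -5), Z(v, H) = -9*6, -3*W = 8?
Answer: -70397/2209 ≈ -31.868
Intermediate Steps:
W = -8/3 (W = -⅓*8 = -8/3 ≈ -2.6667)
Z(v, H) = -54
d(X) = 1/(-75 + X)
D = 57/4 (D = ¾ - ¼*(-54) = ¾ + 27/2 = 57/4 ≈ 14.250)
A = -12/1717 (A = 1/(-8/3*59 + 57/4) = 1/(-472/3 + 57/4) = 1/(-1717/12) = -12/1717 ≈ -0.0069889)
1/(A + d(34)) = 1/(-12/1717 + 1/(-75 + 34)) = 1/(-12/1717 + 1/(-41)) = 1/(-12/1717 - 1/41) = 1/(-2209/70397) = -70397/2209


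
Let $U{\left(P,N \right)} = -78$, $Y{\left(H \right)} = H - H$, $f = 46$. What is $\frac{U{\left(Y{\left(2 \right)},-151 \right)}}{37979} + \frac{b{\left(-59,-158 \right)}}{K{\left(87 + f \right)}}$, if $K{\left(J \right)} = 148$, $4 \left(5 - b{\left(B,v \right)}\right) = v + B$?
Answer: $\frac{8954847}{22483568} \approx 0.39828$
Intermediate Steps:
$Y{\left(H \right)} = 0$
$b{\left(B,v \right)} = 5 - \frac{B}{4} - \frac{v}{4}$ ($b{\left(B,v \right)} = 5 - \frac{v + B}{4} = 5 - \frac{B + v}{4} = 5 - \left(\frac{B}{4} + \frac{v}{4}\right) = 5 - \frac{B}{4} - \frac{v}{4}$)
$\frac{U{\left(Y{\left(2 \right)},-151 \right)}}{37979} + \frac{b{\left(-59,-158 \right)}}{K{\left(87 + f \right)}} = - \frac{78}{37979} + \frac{5 - - \frac{59}{4} - - \frac{79}{2}}{148} = \left(-78\right) \frac{1}{37979} + \left(5 + \frac{59}{4} + \frac{79}{2}\right) \frac{1}{148} = - \frac{78}{37979} + \frac{237}{4} \cdot \frac{1}{148} = - \frac{78}{37979} + \frac{237}{592} = \frac{8954847}{22483568}$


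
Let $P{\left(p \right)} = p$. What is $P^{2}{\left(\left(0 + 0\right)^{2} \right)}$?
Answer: $0$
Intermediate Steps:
$P^{2}{\left(\left(0 + 0\right)^{2} \right)} = \left(\left(0 + 0\right)^{2}\right)^{2} = \left(0^{2}\right)^{2} = 0^{2} = 0$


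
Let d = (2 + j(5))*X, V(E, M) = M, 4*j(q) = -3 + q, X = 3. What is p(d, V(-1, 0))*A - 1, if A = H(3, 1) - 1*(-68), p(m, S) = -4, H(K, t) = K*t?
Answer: -285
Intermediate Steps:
j(q) = -¾ + q/4 (j(q) = (-3 + q)/4 = -¾ + q/4)
d = 15/2 (d = (2 + (-¾ + (¼)*5))*3 = (2 + (-¾ + 5/4))*3 = (2 + ½)*3 = (5/2)*3 = 15/2 ≈ 7.5000)
A = 71 (A = 3*1 - 1*(-68) = 3 + 68 = 71)
p(d, V(-1, 0))*A - 1 = -4*71 - 1 = -284 - 1 = -285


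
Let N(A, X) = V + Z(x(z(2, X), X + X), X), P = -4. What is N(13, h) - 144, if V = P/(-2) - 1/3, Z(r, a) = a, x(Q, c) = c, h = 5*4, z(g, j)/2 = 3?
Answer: -367/3 ≈ -122.33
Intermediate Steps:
z(g, j) = 6 (z(g, j) = 2*3 = 6)
h = 20
V = 5/3 (V = -4/(-2) - 1/3 = -4*(-1/2) - 1*1/3 = 2 - 1/3 = 5/3 ≈ 1.6667)
N(A, X) = 5/3 + X
N(13, h) - 144 = (5/3 + 20) - 144 = 65/3 - 144 = -367/3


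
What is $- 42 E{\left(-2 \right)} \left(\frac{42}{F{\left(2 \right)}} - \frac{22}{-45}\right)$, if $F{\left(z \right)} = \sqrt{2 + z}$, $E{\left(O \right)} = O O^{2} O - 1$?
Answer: $-13538$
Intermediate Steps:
$E{\left(O \right)} = -1 + O^{4}$ ($E{\left(O \right)} = O^{3} O - 1 = O^{4} - 1 = -1 + O^{4}$)
$- 42 E{\left(-2 \right)} \left(\frac{42}{F{\left(2 \right)}} - \frac{22}{-45}\right) = - 42 \left(-1 + \left(-2\right)^{4}\right) \left(\frac{42}{\sqrt{2 + 2}} - \frac{22}{-45}\right) = - 42 \left(-1 + 16\right) \left(\frac{42}{\sqrt{4}} - - \frac{22}{45}\right) = \left(-42\right) 15 \left(\frac{42}{2} + \frac{22}{45}\right) = - 630 \left(42 \cdot \frac{1}{2} + \frac{22}{45}\right) = - 630 \left(21 + \frac{22}{45}\right) = \left(-630\right) \frac{967}{45} = -13538$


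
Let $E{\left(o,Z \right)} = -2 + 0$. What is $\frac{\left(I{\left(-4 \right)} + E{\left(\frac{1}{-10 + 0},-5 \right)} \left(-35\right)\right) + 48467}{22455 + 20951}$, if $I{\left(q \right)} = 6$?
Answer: $\frac{4413}{3946} \approx 1.1183$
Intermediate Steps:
$E{\left(o,Z \right)} = -2$
$\frac{\left(I{\left(-4 \right)} + E{\left(\frac{1}{-10 + 0},-5 \right)} \left(-35\right)\right) + 48467}{22455 + 20951} = \frac{\left(6 - -70\right) + 48467}{22455 + 20951} = \frac{\left(6 + 70\right) + 48467}{43406} = \left(76 + 48467\right) \frac{1}{43406} = 48543 \cdot \frac{1}{43406} = \frac{4413}{3946}$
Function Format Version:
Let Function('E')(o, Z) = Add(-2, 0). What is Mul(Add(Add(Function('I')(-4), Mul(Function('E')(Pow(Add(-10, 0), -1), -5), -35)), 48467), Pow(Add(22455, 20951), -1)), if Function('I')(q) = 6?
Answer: Rational(4413, 3946) ≈ 1.1183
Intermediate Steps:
Function('E')(o, Z) = -2
Mul(Add(Add(Function('I')(-4), Mul(Function('E')(Pow(Add(-10, 0), -1), -5), -35)), 48467), Pow(Add(22455, 20951), -1)) = Mul(Add(Add(6, Mul(-2, -35)), 48467), Pow(Add(22455, 20951), -1)) = Mul(Add(Add(6, 70), 48467), Pow(43406, -1)) = Mul(Add(76, 48467), Rational(1, 43406)) = Mul(48543, Rational(1, 43406)) = Rational(4413, 3946)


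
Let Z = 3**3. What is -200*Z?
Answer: -5400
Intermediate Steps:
Z = 27
-200*Z = -200*27 = -5400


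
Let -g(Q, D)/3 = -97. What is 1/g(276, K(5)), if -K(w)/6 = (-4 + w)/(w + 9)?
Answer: 1/291 ≈ 0.0034364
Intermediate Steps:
K(w) = -6*(-4 + w)/(9 + w) (K(w) = -6*(-4 + w)/(w + 9) = -6*(-4 + w)/(9 + w))
g(Q, D) = 291 (g(Q, D) = -3*(-97) = 291)
1/g(276, K(5)) = 1/291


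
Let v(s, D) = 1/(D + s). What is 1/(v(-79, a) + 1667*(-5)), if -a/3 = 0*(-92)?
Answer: -79/658466 ≈ -0.00011998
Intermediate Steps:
a = 0 (a = -0*(-92) = -3*0 = 0)
1/(v(-79, a) + 1667*(-5)) = 1/(1/(0 - 79) + 1667*(-5)) = 1/(1/(-79) - 8335) = 1/(-1/79 - 8335) = 1/(-658466/79) = -79/658466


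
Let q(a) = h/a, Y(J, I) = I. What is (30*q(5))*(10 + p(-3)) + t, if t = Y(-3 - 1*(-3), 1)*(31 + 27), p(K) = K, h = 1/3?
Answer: 72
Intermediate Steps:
h = 1/3 ≈ 0.33333
q(a) = 1/(3*a)
t = 58 (t = 1*(31 + 27) = 1*58 = 58)
(30*q(5))*(10 + p(-3)) + t = (30*((1/3)/5))*(10 - 3) + 58 = (30*((1/3)*(1/5)))*7 + 58 = (30*(1/15))*7 + 58 = 2*7 + 58 = 14 + 58 = 72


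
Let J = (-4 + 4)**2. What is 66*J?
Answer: 0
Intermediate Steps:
J = 0 (J = 0**2 = 0)
66*J = 66*0 = 0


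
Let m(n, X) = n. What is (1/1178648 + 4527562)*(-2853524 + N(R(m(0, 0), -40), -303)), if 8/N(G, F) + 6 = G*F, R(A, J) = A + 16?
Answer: -1539886084072992990796/119190779 ≈ -1.2920e+13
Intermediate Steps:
R(A, J) = 16 + A
N(G, F) = 8/(-6 + F*G) (N(G, F) = 8/(-6 + G*F) = 8/(-6 + F*G))
(1/1178648 + 4527562)*(-2853524 + N(R(m(0, 0), -40), -303)) = (1/1178648 + 4527562)*(-2853524 + 8/(-6 - 303*(16 + 0))) = (1/1178648 + 4527562)*(-2853524 + 8/(-6 - 303*16)) = 5336401896177*(-2853524 + 8/(-6 - 4848))/1178648 = 5336401896177*(-2853524 + 8/(-4854))/1178648 = 5336401896177*(-2853524 + 8*(-1/4854))/1178648 = 5336401896177*(-2853524 - 4/2427)/1178648 = (5336401896177/1178648)*(-6925502752/2427) = -1539886084072992990796/119190779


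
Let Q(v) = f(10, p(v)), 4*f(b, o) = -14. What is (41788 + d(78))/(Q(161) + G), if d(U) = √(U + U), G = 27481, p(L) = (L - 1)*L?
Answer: 83576/54955 + 4*√39/54955 ≈ 1.5213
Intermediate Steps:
p(L) = L*(-1 + L) (p(L) = (-1 + L)*L = L*(-1 + L))
f(b, o) = -7/2 (f(b, o) = (¼)*(-14) = -7/2)
Q(v) = -7/2
d(U) = √2*√U (d(U) = √(2*U) = √2*√U)
(41788 + d(78))/(Q(161) + G) = (41788 + √2*√78)/(-7/2 + 27481) = (41788 + 2*√39)/(54955/2) = (41788 + 2*√39)*(2/54955) = 83576/54955 + 4*√39/54955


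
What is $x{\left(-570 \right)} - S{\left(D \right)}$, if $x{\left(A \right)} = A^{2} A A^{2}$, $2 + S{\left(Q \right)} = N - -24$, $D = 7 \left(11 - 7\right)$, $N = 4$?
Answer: $-60169205700026$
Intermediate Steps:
$D = 28$ ($D = 7 \left(11 - 7\right) = 7 \cdot 4 = 28$)
$S{\left(Q \right)} = 26$ ($S{\left(Q \right)} = -2 + \left(4 - -24\right) = -2 + \left(4 + 24\right) = -2 + 28 = 26$)
$x{\left(A \right)} = A^{5}$ ($x{\left(A \right)} = A^{3} A^{2} = A^{5}$)
$x{\left(-570 \right)} - S{\left(D \right)} = \left(-570\right)^{5} - 26 = -60169205700000 - 26 = -60169205700026$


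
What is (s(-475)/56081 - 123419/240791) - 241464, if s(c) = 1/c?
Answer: -1548827038357560216/6414305033725 ≈ -2.4146e+5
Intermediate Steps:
(s(-475)/56081 - 123419/240791) - 241464 = (1/(-475*56081) - 123419/240791) - 241464 = (-1/475*1/56081 - 123419*1/240791) - 241464 = (-1/26638475 - 123419/240791) - 241464 = -3287694186816/6414305033725 - 241464 = -1548827038357560216/6414305033725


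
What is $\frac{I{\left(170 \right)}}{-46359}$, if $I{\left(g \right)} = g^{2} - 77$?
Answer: $- \frac{28823}{46359} \approx -0.62173$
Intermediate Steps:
$I{\left(g \right)} = -77 + g^{2}$ ($I{\left(g \right)} = g^{2} - 77 = -77 + g^{2}$)
$\frac{I{\left(170 \right)}}{-46359} = \frac{-77 + 170^{2}}{-46359} = \left(-77 + 28900\right) \left(- \frac{1}{46359}\right) = 28823 \left(- \frac{1}{46359}\right) = - \frac{28823}{46359}$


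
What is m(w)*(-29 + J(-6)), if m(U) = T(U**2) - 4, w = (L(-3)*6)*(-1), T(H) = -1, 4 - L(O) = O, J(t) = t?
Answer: 175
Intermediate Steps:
L(O) = 4 - O
w = -42 (w = ((4 - 1*(-3))*6)*(-1) = ((4 + 3)*6)*(-1) = (7*6)*(-1) = 42*(-1) = -42)
m(U) = -5 (m(U) = -1 - 4 = -5)
m(w)*(-29 + J(-6)) = -5*(-29 - 6) = -5*(-35) = 175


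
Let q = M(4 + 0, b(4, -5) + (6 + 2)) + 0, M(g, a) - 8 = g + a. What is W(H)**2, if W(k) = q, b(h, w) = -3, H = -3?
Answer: 289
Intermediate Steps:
M(g, a) = 8 + a + g (M(g, a) = 8 + (g + a) = 8 + (a + g) = 8 + a + g)
q = 17 (q = (8 + (-3 + (6 + 2)) + (4 + 0)) + 0 = (8 + (-3 + 8) + 4) + 0 = (8 + 5 + 4) + 0 = 17 + 0 = 17)
W(k) = 17
W(H)**2 = 17**2 = 289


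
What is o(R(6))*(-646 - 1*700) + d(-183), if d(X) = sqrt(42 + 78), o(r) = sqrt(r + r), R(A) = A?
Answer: -2692*sqrt(3) + 2*sqrt(30) ≈ -4651.7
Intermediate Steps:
o(r) = sqrt(2)*sqrt(r) (o(r) = sqrt(2*r) = sqrt(2)*sqrt(r))
d(X) = 2*sqrt(30) (d(X) = sqrt(120) = 2*sqrt(30))
o(R(6))*(-646 - 1*700) + d(-183) = (sqrt(2)*sqrt(6))*(-646 - 1*700) + 2*sqrt(30) = (2*sqrt(3))*(-646 - 700) + 2*sqrt(30) = (2*sqrt(3))*(-1346) + 2*sqrt(30) = -2692*sqrt(3) + 2*sqrt(30)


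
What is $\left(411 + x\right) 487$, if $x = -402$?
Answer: $4383$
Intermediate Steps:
$\left(411 + x\right) 487 = \left(411 - 402\right) 487 = 9 \cdot 487 = 4383$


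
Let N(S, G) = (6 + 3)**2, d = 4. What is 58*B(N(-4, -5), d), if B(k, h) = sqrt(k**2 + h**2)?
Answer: 58*sqrt(6577) ≈ 4703.7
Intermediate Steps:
N(S, G) = 81 (N(S, G) = 9**2 = 81)
B(k, h) = sqrt(h**2 + k**2)
58*B(N(-4, -5), d) = 58*sqrt(4**2 + 81**2) = 58*sqrt(16 + 6561) = 58*sqrt(6577)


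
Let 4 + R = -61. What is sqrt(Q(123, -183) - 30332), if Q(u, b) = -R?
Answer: 3*I*sqrt(3363) ≈ 173.97*I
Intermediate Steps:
R = -65 (R = -4 - 61 = -65)
Q(u, b) = 65 (Q(u, b) = -1*(-65) = 65)
sqrt(Q(123, -183) - 30332) = sqrt(65 - 30332) = sqrt(-30267) = 3*I*sqrt(3363)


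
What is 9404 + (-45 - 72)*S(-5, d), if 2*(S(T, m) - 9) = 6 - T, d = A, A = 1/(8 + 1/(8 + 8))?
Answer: 15415/2 ≈ 7707.5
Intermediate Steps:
A = 16/129 (A = 1/(8 + 1/16) = 1/(129/16) = 16/129 ≈ 0.12403)
d = 16/129 ≈ 0.12403
S(T, m) = 12 - T/2 (S(T, m) = 9 + (6 - T)/2 = 9 + (3 - T/2) = 12 - T/2)
9404 + (-45 - 72)*S(-5, d) = 9404 + (-45 - 72)*(12 - ½*(-5)) = 9404 - 117*(12 + 5/2) = 9404 - 117*29/2 = 9404 - 3393/2 = 15415/2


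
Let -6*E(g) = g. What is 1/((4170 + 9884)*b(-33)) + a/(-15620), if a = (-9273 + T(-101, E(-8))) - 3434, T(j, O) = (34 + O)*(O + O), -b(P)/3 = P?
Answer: 53178041/65857044 ≈ 0.80748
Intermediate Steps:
E(g) = -g/6
b(P) = -3*P
T(j, O) = 2*O*(34 + O) (T(j, O) = (34 + O)*(2*O) = 2*O*(34 + O))
a = -113515/9 (a = (-9273 + 2*(-⅙*(-8))*(34 - ⅙*(-8))) - 3434 = (-9273 + 2*(4/3)*(34 + 4/3)) - 3434 = (-9273 + 2*(4/3)*(106/3)) - 3434 = (-9273 + 848/9) - 3434 = -82609/9 - 3434 = -113515/9 ≈ -12613.)
1/((4170 + 9884)*b(-33)) + a/(-15620) = 1/((4170 + 9884)*((-3*(-33)))) - 113515/9/(-15620) = 1/(14054*99) - 113515/9*(-1/15620) = (1/14054)*(1/99) + 22703/28116 = 1/1391346 + 22703/28116 = 53178041/65857044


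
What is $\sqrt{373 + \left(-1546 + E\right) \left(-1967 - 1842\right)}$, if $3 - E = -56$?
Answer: $2 \sqrt{1416089} \approx 2380.0$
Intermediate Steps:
$E = 59$ ($E = 3 - -56 = 3 + 56 = 59$)
$\sqrt{373 + \left(-1546 + E\right) \left(-1967 - 1842\right)} = \sqrt{373 + \left(-1546 + 59\right) \left(-1967 - 1842\right)} = \sqrt{373 - -5663983} = \sqrt{373 + 5663983} = \sqrt{5664356} = 2 \sqrt{1416089}$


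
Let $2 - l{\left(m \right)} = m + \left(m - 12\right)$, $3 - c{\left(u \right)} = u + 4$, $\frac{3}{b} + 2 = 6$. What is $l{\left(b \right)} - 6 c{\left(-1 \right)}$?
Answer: $\frac{25}{2} \approx 12.5$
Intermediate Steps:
$b = \frac{3}{4}$ ($b = \frac{3}{-2 + 6} = \frac{3}{4} \approx 0.75$)
$c{\left(u \right)} = -1 - u$ ($c{\left(u \right)} = 3 - \left(u + 4\right) = 3 - \left(4 + u\right) = -1 - u$)
$l{\left(m \right)} = 14 - 2 m$ ($l{\left(m \right)} = 2 - \left(m + \left(m - 12\right)\right) = 2 - \left(m + \left(-12 + m\right)\right) = 2 - \left(-12 + 2 m\right) = 14 - 2 m$)
$l{\left(b \right)} - 6 c{\left(-1 \right)} = \left(14 - \frac{3}{2}\right) - 6 \left(-1 - -1\right) = \left(14 - \frac{3}{2}\right) - 6 \left(-1 + 1\right) = \frac{25}{2} - 0 = \frac{25}{2} + 0 = \frac{25}{2}$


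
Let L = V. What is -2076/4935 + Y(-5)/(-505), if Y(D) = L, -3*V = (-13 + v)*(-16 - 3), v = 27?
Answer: -59438/99687 ≈ -0.59625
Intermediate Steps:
V = 266/3 (V = -(-13 + 27)*(-16 - 3)/3 = -14*(-19)/3 = -1/3*(-266) = 266/3 ≈ 88.667)
L = 266/3 ≈ 88.667
Y(D) = 266/3
-2076/4935 + Y(-5)/(-505) = -2076/4935 + (266/3)/(-505) = -2076*1/4935 + (266/3)*(-1/505) = -692/1645 - 266/1515 = -59438/99687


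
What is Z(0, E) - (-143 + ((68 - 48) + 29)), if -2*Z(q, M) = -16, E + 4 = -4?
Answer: 102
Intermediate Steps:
E = -8 (E = -4 - 4 = -8)
Z(q, M) = 8 (Z(q, M) = -½*(-16) = 8)
Z(0, E) - (-143 + ((68 - 48) + 29)) = 8 - (-143 + ((68 - 48) + 29)) = 8 - (-143 + (20 + 29)) = 8 - (-143 + 49) = 8 - 1*(-94) = 8 + 94 = 102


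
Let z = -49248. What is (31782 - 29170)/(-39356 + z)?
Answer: -653/22151 ≈ -0.029479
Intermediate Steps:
(31782 - 29170)/(-39356 + z) = (31782 - 29170)/(-39356 - 49248) = 2612/(-88604) = 2612*(-1/88604) = -653/22151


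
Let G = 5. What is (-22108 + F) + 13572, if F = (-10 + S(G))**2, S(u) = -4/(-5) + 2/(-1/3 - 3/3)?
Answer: -842151/100 ≈ -8421.5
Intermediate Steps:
S(u) = -7/10 (S(u) = -4*(-1/5) + 2/(-1*1/3 - 3*1/3) = 4/5 + 2/(-1/3 - 1) = 4/5 + 2/(-4/3) = 4/5 + 2*(-3/4) = 4/5 - 3/2 = -7/10)
F = 11449/100 (F = (-10 - 7/10)**2 = (-107/10)**2 = 11449/100 ≈ 114.49)
(-22108 + F) + 13572 = (-22108 + 11449/100) + 13572 = -2199351/100 + 13572 = -842151/100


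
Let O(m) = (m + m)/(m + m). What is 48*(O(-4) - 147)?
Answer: -7008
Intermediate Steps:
O(m) = 1 (O(m) = (2*m)/((2*m)) = (2*m)*(1/(2*m)) = 1)
48*(O(-4) - 147) = 48*(1 - 147) = 48*(-146) = -7008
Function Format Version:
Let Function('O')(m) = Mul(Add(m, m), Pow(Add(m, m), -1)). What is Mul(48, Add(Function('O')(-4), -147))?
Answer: -7008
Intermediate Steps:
Function('O')(m) = 1 (Function('O')(m) = Mul(Mul(2, m), Pow(Mul(2, m), -1)) = Mul(Mul(2, m), Mul(Rational(1, 2), Pow(m, -1))) = 1)
Mul(48, Add(Function('O')(-4), -147)) = Mul(48, Add(1, -147)) = Mul(48, -146) = -7008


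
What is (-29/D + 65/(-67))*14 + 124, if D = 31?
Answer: 202136/2077 ≈ 97.321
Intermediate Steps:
(-29/D + 65/(-67))*14 + 124 = (-29/31 + 65/(-67))*14 + 124 = (-29*1/31 + 65*(-1/67))*14 + 124 = (-29/31 - 65/67)*14 + 124 = -3958/2077*14 + 124 = -55412/2077 + 124 = 202136/2077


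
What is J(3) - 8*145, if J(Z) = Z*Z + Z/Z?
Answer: -1150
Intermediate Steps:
J(Z) = 1 + Z² (J(Z) = Z² + 1 = 1 + Z²)
J(3) - 8*145 = (1 + 3²) - 8*145 = (1 + 9) - 1160 = 10 - 1160 = -1150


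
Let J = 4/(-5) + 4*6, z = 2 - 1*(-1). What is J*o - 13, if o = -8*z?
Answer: -2849/5 ≈ -569.80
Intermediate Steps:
z = 3 (z = 2 + 1 = 3)
J = 116/5 (J = 4*(-⅕) + 24 = -⅘ + 24 = 116/5 ≈ 23.200)
o = -24 (o = -8*3 = -24)
J*o - 13 = (116/5)*(-24) - 13 = -2784/5 - 13 = -2849/5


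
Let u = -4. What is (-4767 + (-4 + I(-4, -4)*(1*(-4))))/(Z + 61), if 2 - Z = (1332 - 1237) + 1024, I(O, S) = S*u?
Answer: 4835/1056 ≈ 4.5786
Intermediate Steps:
I(O, S) = -4*S (I(O, S) = S*(-4) = -4*S)
Z = -1117 (Z = 2 - ((1332 - 1237) + 1024) = 2 - (95 + 1024) = 2 - 1*1119 = 2 - 1119 = -1117)
(-4767 + (-4 + I(-4, -4)*(1*(-4))))/(Z + 61) = (-4767 + (-4 + (-4*(-4))*(1*(-4))))/(-1117 + 61) = (-4767 + (-4 + 16*(-4)))/(-1056) = (-4767 + (-4 - 64))*(-1/1056) = (-4767 - 68)*(-1/1056) = -4835*(-1/1056) = 4835/1056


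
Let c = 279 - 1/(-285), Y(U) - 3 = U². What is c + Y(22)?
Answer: 218311/285 ≈ 766.00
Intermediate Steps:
Y(U) = 3 + U²
c = 79516/285 (c = 279 - 1*(-1/285) = 279 + 1/285 = 79516/285 ≈ 279.00)
c + Y(22) = 79516/285 + (3 + 22²) = 79516/285 + (3 + 484) = 79516/285 + 487 = 218311/285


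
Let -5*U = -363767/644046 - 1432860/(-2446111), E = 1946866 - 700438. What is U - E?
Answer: -9818163277954598263/7877040025530 ≈ -1.2464e+6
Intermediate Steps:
E = 1246428
U = -33013291423/7877040025530 (U = -(-363767/644046 - 1432860/(-2446111))/5 = -(-363767*1/644046 - 1432860*(-1/2446111))/5 = -(-363767/644046 + 1432860/2446111)/5 = -1/5*33013291423/1575408005106 = -33013291423/7877040025530 ≈ -0.0041911)
U - E = -33013291423/7877040025530 - 1*1246428 = -33013291423/7877040025530 - 1246428 = -9818163277954598263/7877040025530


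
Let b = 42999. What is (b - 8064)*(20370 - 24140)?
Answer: -131704950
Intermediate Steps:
(b - 8064)*(20370 - 24140) = (42999 - 8064)*(20370 - 24140) = 34935*(-3770) = -131704950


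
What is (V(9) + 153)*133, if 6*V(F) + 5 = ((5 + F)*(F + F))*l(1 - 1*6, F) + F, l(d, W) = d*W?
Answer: -692797/3 ≈ -2.3093e+5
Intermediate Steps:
l(d, W) = W*d
V(F) = -⅚ + F/6 - 5*F²*(5 + F)/3 (V(F) = -⅚ + (((5 + F)*(F + F))*(F*(1 - 1*6)) + F)/6 = -⅚ + (((5 + F)*(2*F))*(F*(1 - 6)) + F)/6 = -⅚ + ((2*F*(5 + F))*(F*(-5)) + F)/6 = -⅚ + ((2*F*(5 + F))*(-5*F) + F)/6 = -⅚ + (-10*F²*(5 + F) + F)/6 = -⅚ + (F - 10*F²*(5 + F))/6 = -⅚ + (F/6 - 5*F²*(5 + F)/3) = -⅚ + F/6 - 5*F²*(5 + F)/3)
(V(9) + 153)*133 = ((-⅚ - 25/3*9² - 5/3*9³ + (⅙)*9) + 153)*133 = ((-⅚ - 25/3*81 - 5/3*729 + 3/2) + 153)*133 = ((-⅚ - 675 - 1215 + 3/2) + 153)*133 = (-5668/3 + 153)*133 = -5209/3*133 = -692797/3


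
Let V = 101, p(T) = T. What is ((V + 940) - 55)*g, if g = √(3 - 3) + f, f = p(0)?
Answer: 0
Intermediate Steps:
f = 0
g = 0 (g = √(3 - 3) + 0 = √0 + 0 = 0 + 0 = 0)
((V + 940) - 55)*g = ((101 + 940) - 55)*0 = (1041 - 55)*0 = 986*0 = 0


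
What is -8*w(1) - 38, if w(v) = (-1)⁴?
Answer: -46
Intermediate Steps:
w(v) = 1
-8*w(1) - 38 = -8*1 - 38 = -8 - 38 = -46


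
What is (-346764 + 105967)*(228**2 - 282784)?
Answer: 55575947600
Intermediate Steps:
(-346764 + 105967)*(228**2 - 282784) = -240797*(51984 - 282784) = -240797*(-230800) = 55575947600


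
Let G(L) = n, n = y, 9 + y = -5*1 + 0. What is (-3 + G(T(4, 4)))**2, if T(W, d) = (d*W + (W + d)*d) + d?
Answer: 289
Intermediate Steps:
T(W, d) = d + W*d + d*(W + d) (T(W, d) = (W*d + d*(W + d)) + d = d + W*d + d*(W + d))
y = -14 (y = -9 + (-5*1 + 0) = -9 + (-5 + 0) = -9 - 5 = -14)
n = -14
G(L) = -14
(-3 + G(T(4, 4)))**2 = (-3 - 14)**2 = (-17)**2 = 289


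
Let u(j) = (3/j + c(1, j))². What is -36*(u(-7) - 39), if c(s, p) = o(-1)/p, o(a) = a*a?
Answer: 68220/49 ≈ 1392.2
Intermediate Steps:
o(a) = a²
c(s, p) = 1/p (c(s, p) = (-1)²/p = 1/p)
u(j) = 16/j² (u(j) = (3/j + 1/j)² = (4/j)² = 16/j²)
-36*(u(-7) - 39) = -36*(16/(-7)² - 39) = -36*(16*(1/49) - 39) = -36*(16/49 - 39) = -36*(-1895/49) = 68220/49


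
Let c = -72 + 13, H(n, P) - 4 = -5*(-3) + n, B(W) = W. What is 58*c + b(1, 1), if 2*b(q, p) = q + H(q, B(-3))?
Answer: -6823/2 ≈ -3411.5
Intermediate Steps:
H(n, P) = 19 + n (H(n, P) = 4 + (-5*(-3) + n) = 4 + (15 + n) = 19 + n)
c = -59
b(q, p) = 19/2 + q (b(q, p) = (q + (19 + q))/2 = (19 + 2*q)/2 = 19/2 + q)
58*c + b(1, 1) = 58*(-59) + (19/2 + 1) = -3422 + 21/2 = -6823/2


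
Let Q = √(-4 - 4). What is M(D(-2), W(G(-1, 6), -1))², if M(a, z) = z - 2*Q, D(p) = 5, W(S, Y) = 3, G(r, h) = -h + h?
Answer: (3 - 4*I*√2)² ≈ -23.0 - 33.941*I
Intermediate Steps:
G(r, h) = 0
Q = 2*I*√2 (Q = √(-8) = 2*I*√2 ≈ 2.8284*I)
M(a, z) = z - 4*I*√2
M(D(-2), W(G(-1, 6), -1))² = (3 - 4*I*√2)²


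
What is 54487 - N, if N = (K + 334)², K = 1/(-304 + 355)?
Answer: -148470538/2601 ≈ -57082.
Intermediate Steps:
K = 1/51 ≈ 0.019608
N = 290191225/2601 (N = (1/51 + 334)² = (17035/51)² = 290191225/2601 ≈ 1.1157e+5)
54487 - N = 54487 - 1*290191225/2601 = 54487 - 290191225/2601 = -148470538/2601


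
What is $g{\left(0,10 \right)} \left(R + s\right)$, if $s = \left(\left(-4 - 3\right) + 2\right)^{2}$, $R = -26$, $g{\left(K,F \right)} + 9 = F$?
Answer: $-1$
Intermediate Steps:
$g{\left(K,F \right)} = -9 + F$
$s = 25$ ($s = \left(-7 + 2\right)^{2} = \left(-5\right)^{2} = 25$)
$g{\left(0,10 \right)} \left(R + s\right) = \left(-9 + 10\right) \left(-26 + 25\right) = 1 \left(-1\right) = -1$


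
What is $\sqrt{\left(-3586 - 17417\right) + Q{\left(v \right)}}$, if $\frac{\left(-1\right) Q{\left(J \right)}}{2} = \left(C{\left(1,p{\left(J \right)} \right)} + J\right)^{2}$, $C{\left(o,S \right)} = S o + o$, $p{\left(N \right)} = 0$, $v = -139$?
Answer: $i \sqrt{59091} \approx 243.09 i$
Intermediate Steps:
$C{\left(o,S \right)} = o + S o$
$Q{\left(J \right)} = - 2 \left(1 + J\right)^{2}$ ($Q{\left(J \right)} = - 2 \left(1 \left(1 + 0\right) + J\right)^{2} = - 2 \left(1 \cdot 1 + J\right)^{2} = - 2 \left(1 + J\right)^{2}$)
$\sqrt{\left(-3586 - 17417\right) + Q{\left(v \right)}} = \sqrt{\left(-3586 - 17417\right) - 2 \left(1 - 139\right)^{2}} = \sqrt{-21003 - 2 \left(-138\right)^{2}} = \sqrt{-21003 - 38088} = \sqrt{-59091} = i \sqrt{59091}$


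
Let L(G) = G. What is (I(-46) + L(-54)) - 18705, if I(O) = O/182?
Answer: -1707092/91 ≈ -18759.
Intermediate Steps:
I(O) = O/182 (I(O) = O*(1/182) = O/182)
(I(-46) + L(-54)) - 18705 = ((1/182)*(-46) - 54) - 18705 = (-23/91 - 54) - 18705 = -4937/91 - 18705 = -1707092/91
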